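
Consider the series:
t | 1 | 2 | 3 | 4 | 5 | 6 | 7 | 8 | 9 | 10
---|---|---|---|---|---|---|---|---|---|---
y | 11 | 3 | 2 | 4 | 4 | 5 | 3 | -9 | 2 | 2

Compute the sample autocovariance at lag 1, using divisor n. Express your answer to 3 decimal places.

Mean ȳ = (11 + 3 + 2 + 4 + 4 + 5 + 3 − 9 + 2 + 2)/10 = 2.7000
Σ_{t=1}^{9}(y_t−ȳ)(y_{t+1}−ȳ) = 11.9100
γ_1 = 11.9100 / 10 = 1.191

1.191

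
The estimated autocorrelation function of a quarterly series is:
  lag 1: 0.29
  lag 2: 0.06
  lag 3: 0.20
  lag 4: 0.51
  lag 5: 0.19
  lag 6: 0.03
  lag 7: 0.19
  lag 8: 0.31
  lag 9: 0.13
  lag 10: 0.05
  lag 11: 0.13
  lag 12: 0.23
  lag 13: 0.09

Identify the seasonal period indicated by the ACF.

4

The largest autocorrelation is r_4 = 0.51, with a weaker echo at lag 8 (0.31); the remaining lags stay at or below 0.29. The elevated value at lag 1 (0.29), dropping to 0.06 at lag 2, reflects decaying short-term dependence rather than seasonality.
The dominant spike at lag 4 indicates a seasonal period of 4.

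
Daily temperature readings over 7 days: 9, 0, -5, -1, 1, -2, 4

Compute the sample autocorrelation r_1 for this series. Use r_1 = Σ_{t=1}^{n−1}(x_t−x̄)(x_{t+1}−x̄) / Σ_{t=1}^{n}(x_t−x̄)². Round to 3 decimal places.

Mean x̄ = (9 + 0 − 5 − 1 + 1 − 2 + 4)/7 = 0.8571
Numerator Σ_{t=1}^{6}(x_t−x̄)(x_{t+1}−x̄) = -0.7347
Denominator Σ(x_t−x̄)² = 122.8571
r_1 = -0.7347 / 122.8571 = -0.006

-0.006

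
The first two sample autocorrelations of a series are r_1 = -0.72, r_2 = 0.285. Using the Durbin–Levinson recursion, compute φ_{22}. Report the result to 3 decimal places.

-0.485

φ_{22} = (r_2 − r_1²) / (1 − r_1²)
r_1² = (-0.72)² = 0.5184
Numerator = 0.285 − 0.5184 = -0.2334; denominator = 1 − 0.5184 = 0.4816
φ_{22} = -0.2334 / 0.4816 = -0.485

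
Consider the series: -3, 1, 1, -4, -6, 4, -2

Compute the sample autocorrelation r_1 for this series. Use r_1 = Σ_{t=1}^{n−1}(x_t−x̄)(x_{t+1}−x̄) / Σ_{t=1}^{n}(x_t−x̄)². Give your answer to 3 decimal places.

Mean x̄ = (-3 + 1 + 1 − 4 − 6 + 4 − 2)/7 = -1.2857
Numerator Σ_{t=1}^{6}(x_t−x̄)(x_{t+1}−x̄) = -20.7959
Denominator Σ(x_t−x̄)² = 71.4286
r_1 = -20.7959 / 71.4286 = -0.291

-0.291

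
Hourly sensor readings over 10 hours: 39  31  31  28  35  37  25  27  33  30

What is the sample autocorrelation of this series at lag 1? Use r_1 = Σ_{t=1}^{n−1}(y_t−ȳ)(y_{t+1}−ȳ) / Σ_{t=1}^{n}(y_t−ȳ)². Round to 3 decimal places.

Mean ȳ = (39 + 31 + 31 + 28 + 35 + 37 + 25 + 27 + 33 + 30)/10 = 31.6000
Numerator Σ_{t=1}^{9}(y_t−ȳ)(y_{t+1}−ȳ) = -9.7600
Denominator Σ(y_t−ȳ)² = 178.4000
r_1 = -9.7600 / 178.4000 = -0.055

-0.055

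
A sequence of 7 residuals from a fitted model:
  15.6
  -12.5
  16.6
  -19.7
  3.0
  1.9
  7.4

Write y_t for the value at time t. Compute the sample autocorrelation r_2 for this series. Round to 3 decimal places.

Mean ȳ = (15.6 − 12.5 + 16.6 − 19.7 + 3.0 + 1.9 + 7.4)/7 = 1.7571
Deviations from mean: 13.8429, -14.2571, 14.8429, -21.4571, 1.2429, 0.1429, 5.6429
Numerator Σ_{t=1}^{5}(y_t−ȳ)(y_{t+2}−ȳ) = 533.7806
Denominator Σ(y_t−ȳ)² = 1109.0171
r_2 = 533.7806 / 1109.0171 = 0.481

0.481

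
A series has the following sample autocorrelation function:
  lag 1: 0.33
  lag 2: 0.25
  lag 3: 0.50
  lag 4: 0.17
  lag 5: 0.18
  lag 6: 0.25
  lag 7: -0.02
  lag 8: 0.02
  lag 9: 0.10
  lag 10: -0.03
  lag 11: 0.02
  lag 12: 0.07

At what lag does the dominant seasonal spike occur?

3

The largest autocorrelation is r_3 = 0.50; the remaining lags stay at or below 0.33. The elevated value at lag 1 (0.33), dropping to 0.25 at lag 2, reflects decaying short-term dependence rather than seasonality.
The dominant spike at lag 3 indicates a seasonal period of 3.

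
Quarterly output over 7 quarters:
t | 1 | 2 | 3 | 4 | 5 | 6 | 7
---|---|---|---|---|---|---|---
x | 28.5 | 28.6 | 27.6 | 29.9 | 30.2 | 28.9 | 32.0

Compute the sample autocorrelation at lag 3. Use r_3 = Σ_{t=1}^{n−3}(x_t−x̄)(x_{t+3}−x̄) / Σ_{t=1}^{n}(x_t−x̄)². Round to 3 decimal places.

Mean x̄ = (28.5 + 28.6 + 27.6 + 29.9 + 30.2 + 28.9 + 32.0)/7 = 29.3857
Deviations from mean: -0.8857, -0.7857, -1.7857, 0.5143, 0.8143, -0.4857, 2.6143
Σ(x_t−x̄)(x_{t+3}−x̄) = (-0.4555) + (-0.6398) + (0.8673) + (1.3445) = 1.1165
Denominator Σ(x_t−x̄)² = 12.5886
r_3 = 1.1165 / 12.5886 = 0.089

0.089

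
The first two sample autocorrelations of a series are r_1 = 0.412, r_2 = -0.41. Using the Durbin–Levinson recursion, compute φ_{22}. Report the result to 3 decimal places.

φ_{22} = (r_2 − r_1²) / (1 − r_1²)
r_1² = (0.412)² = 0.169744
Numerator = -0.41 − 0.1697 = -0.5797; denominator = 1 − 0.1697 = 0.8303
φ_{22} = -0.5797 / 0.8303 = -0.698

-0.698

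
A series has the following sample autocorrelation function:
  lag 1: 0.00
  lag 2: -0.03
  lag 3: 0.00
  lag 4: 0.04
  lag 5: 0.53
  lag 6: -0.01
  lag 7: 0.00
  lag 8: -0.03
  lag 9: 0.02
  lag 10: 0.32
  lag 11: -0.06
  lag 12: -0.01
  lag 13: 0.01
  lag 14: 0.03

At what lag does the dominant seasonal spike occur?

5

The largest autocorrelation is r_5 = 0.53, with a weaker echo at lag 10 (0.32); the remaining lags stay at or below 0.04.
The dominant spike at lag 5 indicates a seasonal period of 5.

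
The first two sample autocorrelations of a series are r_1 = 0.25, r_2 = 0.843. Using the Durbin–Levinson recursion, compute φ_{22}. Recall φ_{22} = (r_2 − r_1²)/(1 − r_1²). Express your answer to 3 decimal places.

0.833

φ_{22} = (r_2 − r_1²) / (1 − r_1²)
r_1² = (0.25)² = 0.0625
Numerator = 0.843 − 0.0625 = 0.7805; denominator = 1 − 0.0625 = 0.9375
φ_{22} = 0.7805 / 0.9375 = 0.833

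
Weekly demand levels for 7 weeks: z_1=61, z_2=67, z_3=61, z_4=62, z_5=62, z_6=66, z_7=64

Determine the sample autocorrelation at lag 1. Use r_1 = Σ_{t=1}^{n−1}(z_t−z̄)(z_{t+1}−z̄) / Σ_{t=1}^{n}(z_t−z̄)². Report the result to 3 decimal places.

Mean z̄ = (61 + 67 + 61 + 62 + 62 + 66 + 64)/7 = 63.2857
Deviations from mean: -2.2857, 3.7143, -2.2857, -1.2857, -1.2857, 2.7143, 0.7143
Numerator Σ_{t=1}^{6}(z_t−z̄)(z_{t+1}−z̄) = -13.9388
Denominator Σ(z_t−z̄)² = 35.4286
r_1 = -13.9388 / 35.4286 = -0.393

-0.393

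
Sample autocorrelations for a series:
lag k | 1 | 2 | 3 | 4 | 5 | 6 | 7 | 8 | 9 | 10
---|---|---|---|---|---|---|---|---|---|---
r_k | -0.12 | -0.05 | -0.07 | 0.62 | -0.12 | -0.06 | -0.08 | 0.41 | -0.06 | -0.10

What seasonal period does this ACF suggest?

The largest autocorrelation is r_4 = 0.62, with a weaker echo at lag 8 (0.41); the remaining lags stay at or below -0.05.
The dominant spike at lag 4 indicates a seasonal period of 4.

4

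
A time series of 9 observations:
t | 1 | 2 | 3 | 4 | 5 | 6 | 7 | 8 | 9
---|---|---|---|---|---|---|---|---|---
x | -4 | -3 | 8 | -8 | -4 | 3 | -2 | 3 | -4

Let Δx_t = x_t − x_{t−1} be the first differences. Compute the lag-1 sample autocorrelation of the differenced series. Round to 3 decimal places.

First differences Δx: 1, 11, -16, 4, 7, -5, 5, -7
Mean of differences = 0.0000
Numerator Σ(Δx_t−Δx̄)(Δx_{t+1}−Δx̄) = -296.0000
Denominator Σ(Δx_t−Δx̄)² = 542.0000
r_1(Δx) = -296.0000 / 542.0000 = -0.546

-0.546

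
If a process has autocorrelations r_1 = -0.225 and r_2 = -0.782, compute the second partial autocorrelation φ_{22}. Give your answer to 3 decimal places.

φ_{22} = (r_2 − r_1²) / (1 − r_1²)
r_1² = (-0.225)² = 0.050625
Numerator = -0.782 − 0.0506 = -0.8326; denominator = 1 − 0.0506 = 0.9494
φ_{22} = -0.8326 / 0.9494 = -0.877

-0.877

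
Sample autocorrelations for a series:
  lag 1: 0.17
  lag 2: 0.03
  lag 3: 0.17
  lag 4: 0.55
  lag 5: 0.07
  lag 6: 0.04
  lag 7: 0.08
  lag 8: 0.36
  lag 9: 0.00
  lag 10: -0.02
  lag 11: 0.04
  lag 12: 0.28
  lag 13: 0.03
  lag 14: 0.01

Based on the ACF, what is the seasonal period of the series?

4

The largest autocorrelation is r_4 = 0.55, with weaker echoes at lags 8 (0.36) and 12 (0.28); the remaining lags stay at or below 0.17.
The dominant spike at lag 4 indicates a seasonal period of 4.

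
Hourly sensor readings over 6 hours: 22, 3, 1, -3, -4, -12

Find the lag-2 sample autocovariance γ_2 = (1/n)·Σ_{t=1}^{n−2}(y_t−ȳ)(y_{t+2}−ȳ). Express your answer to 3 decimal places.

Mean ȳ = (22 + 3 + 1 − 3 − 4 − 12)/6 = 1.1667
Deviations: 20.8333, 1.8333, -0.1667, -4.1667, -5.1667, -13.1667
Σ_{t=1}^{4}(y_t−ȳ)(y_{t+2}−ȳ) = 44.6111
γ_2 = 44.6111 / 6 = 7.435

7.435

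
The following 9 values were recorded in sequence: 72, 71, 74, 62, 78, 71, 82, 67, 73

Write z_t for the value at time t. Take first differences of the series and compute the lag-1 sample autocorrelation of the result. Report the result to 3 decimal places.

First differences Δz: -1, 3, -12, 16, -7, 11, -15, 6
Mean of differences = 0.1250
Numerator Σ(Δz_t−Δz̄)(Δz_{t+1}−Δz̄) = -674.5156
Denominator Σ(Δz_t−Δz̄)² = 840.8750
r_1(Δz) = -674.5156 / 840.8750 = -0.802

-0.802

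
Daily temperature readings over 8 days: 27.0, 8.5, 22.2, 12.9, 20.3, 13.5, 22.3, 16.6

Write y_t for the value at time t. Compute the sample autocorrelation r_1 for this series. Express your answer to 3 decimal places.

Mean ȳ = (27.0 + 8.5 + 22.2 + 12.9 + 20.3 + 13.5 + 22.3 + 16.6)/8 = 17.9125
Deviations from mean: 9.0875, -9.4125, 4.2875, -5.0125, 2.3875, -4.4125, 4.3875, -1.3125
Numerator Σ_{t=1}^{7}(y_t−ȳ)(y_{t+1}−ȳ) = -195.0039
Denominator Σ(y_t−ȳ)² = 260.8288
r_1 = -195.0039 / 260.8288 = -0.748

-0.748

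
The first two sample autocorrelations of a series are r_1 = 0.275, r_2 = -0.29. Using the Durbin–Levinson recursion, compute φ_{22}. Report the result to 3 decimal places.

φ_{22} = (r_2 − r_1²) / (1 − r_1²)
r_1² = (0.275)² = 0.075625
Numerator = -0.29 − 0.0756 = -0.3656; denominator = 1 − 0.0756 = 0.9244
φ_{22} = -0.3656 / 0.9244 = -0.396

-0.396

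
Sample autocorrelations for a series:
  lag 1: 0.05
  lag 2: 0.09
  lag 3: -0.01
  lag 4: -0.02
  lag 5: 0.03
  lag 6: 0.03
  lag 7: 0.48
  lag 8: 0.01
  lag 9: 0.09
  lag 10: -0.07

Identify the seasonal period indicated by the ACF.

The largest autocorrelation is r_7 = 0.48; the remaining lags stay at or below 0.09.
The dominant spike at lag 7 indicates a seasonal period of 7.

7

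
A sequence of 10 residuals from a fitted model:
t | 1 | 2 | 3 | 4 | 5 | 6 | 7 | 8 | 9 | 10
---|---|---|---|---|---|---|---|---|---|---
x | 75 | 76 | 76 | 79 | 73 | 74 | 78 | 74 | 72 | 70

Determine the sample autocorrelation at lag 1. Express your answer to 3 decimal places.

0.174

Mean x̄ = (75 + 76 + 76 + 79 + 73 + 74 + 78 + 74 + 72 + 70)/10 = 74.7000
Numerator Σ_{t=1}^{9}(x_t−x̄)(x_{t+1}−x̄) = 11.5100
Denominator Σ(x_t−x̄)² = 66.1000
r_1 = 11.5100 / 66.1000 = 0.174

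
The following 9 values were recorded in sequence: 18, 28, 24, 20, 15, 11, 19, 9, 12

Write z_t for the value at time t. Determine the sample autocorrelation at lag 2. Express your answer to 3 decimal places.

Mean z̄ = (18 + 28 + 24 + 20 + 15 + 11 + 19 + 9 + 12)/9 = 17.3333
Σ(z_t−z̄)(z_{t+2}−z̄) = (4.4444) + (28.4444) + (-15.5556) + (-16.8889) + (-3.8889) + (52.7778) + (-8.8889) = 40.4444
Denominator Σ(z_t−z̄)² = 312.0000
r_2 = 40.4444 / 312.0000 = 0.130

0.130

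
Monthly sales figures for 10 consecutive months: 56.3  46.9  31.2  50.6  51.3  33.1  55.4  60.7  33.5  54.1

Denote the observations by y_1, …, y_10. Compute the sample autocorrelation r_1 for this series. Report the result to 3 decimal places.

Mean ȳ = (56.3 + 46.9 + 31.2 + 50.6 + 51.3 + 33.1 + 55.4 + 60.7 + 33.5 + 54.1)/10 = 47.3100
Numerator Σ_{t=1}^{9}(y_t−ȳ)(y_{t+1}−ȳ) = -378.9731
Denominator Σ(y_t−ȳ)² = 1050.7490
r_1 = -378.9731 / 1050.7490 = -0.361

-0.361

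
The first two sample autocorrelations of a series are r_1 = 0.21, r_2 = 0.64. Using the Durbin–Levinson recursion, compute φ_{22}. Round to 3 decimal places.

0.623

φ_{22} = (r_2 − r_1²) / (1 − r_1²)
r_1² = (0.21)² = 0.0441
Numerator = 0.64 − 0.0441 = 0.5959; denominator = 1 − 0.0441 = 0.9559
φ_{22} = 0.5959 / 0.9559 = 0.623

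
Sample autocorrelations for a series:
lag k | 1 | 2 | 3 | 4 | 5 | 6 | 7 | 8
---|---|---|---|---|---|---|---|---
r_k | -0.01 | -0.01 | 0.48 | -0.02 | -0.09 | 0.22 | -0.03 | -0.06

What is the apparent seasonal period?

3

The largest autocorrelation is r_3 = 0.48, with a weaker echo at lag 6 (0.22); the remaining lags stay at or below -0.01.
The dominant spike at lag 3 indicates a seasonal period of 3.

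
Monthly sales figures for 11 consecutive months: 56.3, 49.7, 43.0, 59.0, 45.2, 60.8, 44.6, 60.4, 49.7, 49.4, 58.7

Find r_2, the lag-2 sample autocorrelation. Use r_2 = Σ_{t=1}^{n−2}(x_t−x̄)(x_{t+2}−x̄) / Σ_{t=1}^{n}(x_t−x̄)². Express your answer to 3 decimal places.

0.376

Mean x̄ = (56.3 + 49.7 + 43.0 + 59.0 + 45.2 + 60.8 + 44.6 + 60.4 + 49.7 + 49.4 + 58.7)/11 = 52.4364
Numerator Σ_{t=1}^{9}(x_t−x̄)(x_{t+2}−x̄) = 172.1964
Denominator Σ(x_t−x̄)² = 457.6255
r_2 = 172.1964 / 457.6255 = 0.376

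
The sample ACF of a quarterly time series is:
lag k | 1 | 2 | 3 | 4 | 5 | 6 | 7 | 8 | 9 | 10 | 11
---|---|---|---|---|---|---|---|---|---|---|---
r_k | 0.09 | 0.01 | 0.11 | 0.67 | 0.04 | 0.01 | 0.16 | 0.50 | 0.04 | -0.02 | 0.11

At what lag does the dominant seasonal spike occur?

The largest autocorrelation is r_4 = 0.67, with a weaker echo at lag 8 (0.50); the remaining lags stay at or below 0.16.
The dominant spike at lag 4 indicates a seasonal period of 4.

4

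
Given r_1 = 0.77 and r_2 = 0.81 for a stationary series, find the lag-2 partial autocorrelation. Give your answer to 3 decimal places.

φ_{22} = (r_2 − r_1²) / (1 − r_1²)
r_1² = (0.77)² = 0.5929
Numerator = 0.81 − 0.5929 = 0.2171; denominator = 1 − 0.5929 = 0.4071
φ_{22} = 0.2171 / 0.4071 = 0.533

0.533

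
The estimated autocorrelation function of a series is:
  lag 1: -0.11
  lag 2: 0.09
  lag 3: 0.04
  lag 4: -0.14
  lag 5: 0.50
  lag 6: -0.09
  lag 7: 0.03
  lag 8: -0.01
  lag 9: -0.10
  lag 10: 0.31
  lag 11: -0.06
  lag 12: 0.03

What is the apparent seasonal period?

The largest autocorrelation is r_5 = 0.50, with a weaker echo at lag 10 (0.31); the remaining lags stay at or below 0.09.
The dominant spike at lag 5 indicates a seasonal period of 5.

5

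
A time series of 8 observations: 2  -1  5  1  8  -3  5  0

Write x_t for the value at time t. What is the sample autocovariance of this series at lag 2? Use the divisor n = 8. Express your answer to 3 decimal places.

6.699

Mean x̄ = (2 − 1 + 5 + 1 + 8 − 3 + 5 + 0)/8 = 2.1250
Deviations: -0.1250, -3.1250, 2.8750, -1.1250, 5.8750, -5.1250, 2.8750, -2.1250
Σ_{t=1}^{6}(x_t−x̄)(x_{t+2}−x̄) = 53.5938
γ_2 = 53.5938 / 8 = 6.699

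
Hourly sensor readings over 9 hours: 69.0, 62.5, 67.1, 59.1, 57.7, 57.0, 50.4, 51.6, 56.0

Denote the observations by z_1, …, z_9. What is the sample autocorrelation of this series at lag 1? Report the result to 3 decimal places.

0.527

Mean z̄ = (69.0 + 62.5 + 67.1 + 59.1 + 57.7 + 57.0 + 50.4 + 51.6 + 56.0)/9 = 58.9333
Numerator Σ_{t=1}^{8}(z_t−z̄)(z_{t+1}−z̄) = 169.1589
Denominator Σ(z_t−z̄)² = 321.2400
r_1 = 169.1589 / 321.2400 = 0.527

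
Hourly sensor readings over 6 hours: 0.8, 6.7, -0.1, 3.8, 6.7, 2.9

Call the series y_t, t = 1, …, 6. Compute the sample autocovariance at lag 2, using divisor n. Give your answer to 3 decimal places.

Mean ȳ = (0.8 + 6.7 − 0.1 + 3.8 + 6.7 + 2.9)/6 = 3.4667
Σ_{t=1}^{4}(y_t−ȳ)(y_{t+2}−ȳ) = -1.1322
γ_2 = -1.1322 / 6 = -0.189

-0.189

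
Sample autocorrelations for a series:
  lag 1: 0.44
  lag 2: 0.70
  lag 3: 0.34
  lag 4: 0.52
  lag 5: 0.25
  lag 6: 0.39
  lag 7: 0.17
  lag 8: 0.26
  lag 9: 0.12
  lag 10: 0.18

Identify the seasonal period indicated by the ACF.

The largest autocorrelation is r_2 = 0.70, with a weaker echo at lag 4 (0.52); the remaining lags stay at or below 0.44.
The dominant spike at lag 2 indicates a seasonal period of 2.

2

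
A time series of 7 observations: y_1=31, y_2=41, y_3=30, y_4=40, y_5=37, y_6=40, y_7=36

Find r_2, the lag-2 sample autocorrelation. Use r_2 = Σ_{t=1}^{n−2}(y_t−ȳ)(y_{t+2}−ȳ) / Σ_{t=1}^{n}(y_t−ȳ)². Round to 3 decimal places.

0.510

Mean ȳ = (31 + 41 + 30 + 40 + 37 + 40 + 36)/7 = 36.4286
Numerator Σ_{t=1}^{5}(y_t−ȳ)(y_{t+2}−ȳ) = 60.0612
Denominator Σ(y_t−ȳ)² = 117.7143
r_2 = 60.0612 / 117.7143 = 0.510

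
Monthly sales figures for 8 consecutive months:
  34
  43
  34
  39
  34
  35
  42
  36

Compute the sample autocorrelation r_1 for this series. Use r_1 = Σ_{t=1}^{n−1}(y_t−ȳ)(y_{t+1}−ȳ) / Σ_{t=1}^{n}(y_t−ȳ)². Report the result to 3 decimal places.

-0.595

Mean ȳ = (34 + 43 + 34 + 39 + 34 + 35 + 42 + 36)/8 = 37.1250
Deviations from mean: -3.1250, 5.8750, -3.1250, 1.8750, -3.1250, -2.1250, 4.8750, -1.1250
Numerator Σ_{t=1}^{7}(y_t−ȳ)(y_{t+1}−ȳ) = -57.6406
Denominator Σ(y_t−ȳ)² = 96.8750
r_1 = -57.6406 / 96.8750 = -0.595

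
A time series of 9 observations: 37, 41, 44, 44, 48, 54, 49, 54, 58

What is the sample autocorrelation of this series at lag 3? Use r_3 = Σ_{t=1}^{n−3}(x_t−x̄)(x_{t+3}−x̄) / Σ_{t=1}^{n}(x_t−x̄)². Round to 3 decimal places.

Mean x̄ = (37 + 41 + 44 + 44 + 48 + 54 + 49 + 54 + 58)/9 = 47.6667
Numerator Σ_{t=1}^{6}(x_t−x̄)(x_{t+3}−x̄) = 76.3333
Denominator Σ(x_t−x̄)² = 374.0000
r_3 = 76.3333 / 374.0000 = 0.204

0.204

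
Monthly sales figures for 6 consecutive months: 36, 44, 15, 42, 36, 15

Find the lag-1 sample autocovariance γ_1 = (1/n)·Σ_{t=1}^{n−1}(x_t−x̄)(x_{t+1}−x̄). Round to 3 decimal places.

Mean x̄ = (36 + 44 + 15 + 42 + 36 + 15)/6 = 31.3333
Σ_{t=1}^{5}(x_t−x̄)(x_{t+1}−x̄) = -348.4444
γ_1 = -348.4444 / 6 = -58.074

-58.074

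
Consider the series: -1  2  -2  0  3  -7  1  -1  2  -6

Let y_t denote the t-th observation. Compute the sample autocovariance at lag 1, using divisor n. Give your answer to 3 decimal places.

Mean ȳ = (-1 + 2 − 2 + 0 + 3 − 7 + 1 − 1 + 2 − 6)/10 = -0.9000
Σ_{t=1}^{9}(y_t−ȳ)(y_{t+1}−ȳ) = -51.6100
γ_1 = -51.6100 / 10 = -5.161

-5.161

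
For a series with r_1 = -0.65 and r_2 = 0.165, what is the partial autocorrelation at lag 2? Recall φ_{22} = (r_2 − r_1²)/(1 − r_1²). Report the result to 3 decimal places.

φ_{22} = (r_2 − r_1²) / (1 − r_1²)
r_1² = (-0.65)² = 0.4225
Numerator = 0.165 − 0.4225 = -0.2575; denominator = 1 − 0.4225 = 0.5775
φ_{22} = -0.2575 / 0.5775 = -0.446

-0.446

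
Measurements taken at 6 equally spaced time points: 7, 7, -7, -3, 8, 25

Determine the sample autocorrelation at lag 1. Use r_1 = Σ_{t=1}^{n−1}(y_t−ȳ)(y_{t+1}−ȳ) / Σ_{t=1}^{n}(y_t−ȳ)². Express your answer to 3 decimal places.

0.208

Mean ȳ = (7 + 7 − 7 − 3 + 8 + 25)/6 = 6.1667
Deviations from mean: 0.8333, 0.8333, -13.1667, -9.1667, 1.8333, 18.8333
Σ(y_t−ȳ)(y_{t+1}−ȳ) = (0.6944) + (-10.9722) + (120.6944) + (-16.8056) + (34.5278) = 128.1389
Denominator Σ(y_t−ȳ)² = 616.8333
r_1 = 128.1389 / 616.8333 = 0.208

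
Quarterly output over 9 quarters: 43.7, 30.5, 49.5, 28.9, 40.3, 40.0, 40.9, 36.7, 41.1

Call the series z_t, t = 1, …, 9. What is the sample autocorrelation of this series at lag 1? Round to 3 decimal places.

-0.787

Mean z̄ = (43.7 + 30.5 + 49.5 + 28.9 + 40.3 + 40.0 + 40.9 + 36.7 + 41.1)/9 = 39.0667
Numerator Σ_{t=1}^{8}(z_t−z̄)(z_{t+1}−z̄) = -253.9711
Denominator Σ(z_t−z̄)² = 322.5600
r_1 = -253.9711 / 322.5600 = -0.787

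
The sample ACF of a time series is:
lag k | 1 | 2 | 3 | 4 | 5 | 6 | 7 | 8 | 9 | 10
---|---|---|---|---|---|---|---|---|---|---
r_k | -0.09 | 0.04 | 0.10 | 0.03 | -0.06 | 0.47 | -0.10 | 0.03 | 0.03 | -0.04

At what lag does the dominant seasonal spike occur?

The largest autocorrelation is r_6 = 0.47; the remaining lags stay at or below 0.10.
The dominant spike at lag 6 indicates a seasonal period of 6.

6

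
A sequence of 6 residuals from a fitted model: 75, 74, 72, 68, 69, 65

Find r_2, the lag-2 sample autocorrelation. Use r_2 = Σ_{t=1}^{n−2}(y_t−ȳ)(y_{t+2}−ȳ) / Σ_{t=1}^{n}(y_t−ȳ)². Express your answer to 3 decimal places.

0.129

Mean ȳ = (75 + 74 + 72 + 68 + 69 + 65)/6 = 70.5000
Deviations from mean: 4.5000, 3.5000, 1.5000, -2.5000, -1.5000, -5.5000
Σ(y_t−ȳ)(y_{t+2}−ȳ) = (6.7500) + (-8.7500) + (-2.2500) + (13.7500) = 9.5000
Denominator Σ(y_t−ȳ)² = 73.5000
r_2 = 9.5000 / 73.5000 = 0.129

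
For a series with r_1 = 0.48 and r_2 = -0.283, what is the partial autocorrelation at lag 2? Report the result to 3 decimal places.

φ_{22} = (r_2 − r_1²) / (1 − r_1²)
r_1² = (0.48)² = 0.2304
Numerator = -0.283 − 0.2304 = -0.5134; denominator = 1 − 0.2304 = 0.7696
φ_{22} = -0.5134 / 0.7696 = -0.667

-0.667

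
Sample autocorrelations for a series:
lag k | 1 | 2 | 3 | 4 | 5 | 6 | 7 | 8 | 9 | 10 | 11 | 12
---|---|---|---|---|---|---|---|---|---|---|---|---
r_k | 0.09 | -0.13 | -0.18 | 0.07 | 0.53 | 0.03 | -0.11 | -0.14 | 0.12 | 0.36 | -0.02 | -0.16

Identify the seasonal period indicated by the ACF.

The largest autocorrelation is r_5 = 0.53, with a weaker echo at lag 10 (0.36); the remaining lags stay at or below 0.12.
The dominant spike at lag 5 indicates a seasonal period of 5.

5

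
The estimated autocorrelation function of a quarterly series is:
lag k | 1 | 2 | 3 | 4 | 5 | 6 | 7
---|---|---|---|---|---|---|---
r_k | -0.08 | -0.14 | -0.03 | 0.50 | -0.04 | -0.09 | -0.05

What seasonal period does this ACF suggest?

The largest autocorrelation is r_4 = 0.50; the remaining lags stay at or below -0.03.
The dominant spike at lag 4 indicates a seasonal period of 4.

4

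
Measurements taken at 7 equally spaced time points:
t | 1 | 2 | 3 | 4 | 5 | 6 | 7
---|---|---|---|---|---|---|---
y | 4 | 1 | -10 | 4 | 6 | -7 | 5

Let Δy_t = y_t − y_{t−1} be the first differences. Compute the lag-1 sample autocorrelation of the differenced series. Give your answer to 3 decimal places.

-0.426

First differences Δy: -3, -11, 14, 2, -13, 12
Mean of differences = 0.1667
Numerator Σ(Δy_t−Δȳ)(Δy_{t+1}−Δȳ) = -273.6944
Denominator Σ(Δy_t−Δȳ)² = 642.8333
r_1(Δy) = -273.6944 / 642.8333 = -0.426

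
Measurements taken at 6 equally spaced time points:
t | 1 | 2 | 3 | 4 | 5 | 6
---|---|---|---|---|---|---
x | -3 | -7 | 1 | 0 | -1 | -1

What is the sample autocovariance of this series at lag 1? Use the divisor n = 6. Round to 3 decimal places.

Mean x̄ = (-3 − 7 + 1 + 0 − 1 − 1)/6 = -1.8333
Σ_{t=1}^{5}(x_t−x̄)(x_{t+1}−x̄) = -1.1944
γ_1 = -1.1944 / 6 = -0.199

-0.199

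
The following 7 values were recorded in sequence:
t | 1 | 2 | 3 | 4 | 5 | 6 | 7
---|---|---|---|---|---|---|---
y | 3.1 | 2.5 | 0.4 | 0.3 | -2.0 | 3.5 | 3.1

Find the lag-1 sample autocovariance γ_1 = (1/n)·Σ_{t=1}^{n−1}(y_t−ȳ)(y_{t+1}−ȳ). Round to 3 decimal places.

0.340

Mean ȳ = (3.1 + 2.5 + 0.4 + 0.3 − 2.0 + 3.5 + 3.1)/7 = 1.5571
Σ_{t=1}^{6}(y_t−ȳ)(y_{t+1}−ȳ) = 2.3767
γ_1 = 2.3767 / 7 = 0.340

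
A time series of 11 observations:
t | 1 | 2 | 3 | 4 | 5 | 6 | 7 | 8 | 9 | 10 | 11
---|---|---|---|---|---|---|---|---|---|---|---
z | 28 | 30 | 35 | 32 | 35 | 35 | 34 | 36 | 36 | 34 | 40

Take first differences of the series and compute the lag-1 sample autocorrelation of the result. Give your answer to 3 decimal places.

-0.441

First differences Δz: 2, 5, -3, 3, 0, -1, 2, 0, -2, 6
Mean of differences = 1.2000
Numerator Σ(Δz_t−Δz̄)(Δz_{t+1}−Δz̄) = -34.2400
Denominator Σ(Δz_t−Δz̄)² = 77.6000
r_1(Δz) = -34.2400 / 77.6000 = -0.441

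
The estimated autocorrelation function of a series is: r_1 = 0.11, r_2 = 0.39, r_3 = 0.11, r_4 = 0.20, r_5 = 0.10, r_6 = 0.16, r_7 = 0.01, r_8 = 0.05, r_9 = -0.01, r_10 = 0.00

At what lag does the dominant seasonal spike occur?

The largest autocorrelation is r_2 = 0.39, with weaker echoes at lags 4 (0.20) and 6 (0.16); the remaining lags stay at or below 0.11.
The dominant spike at lag 2 indicates a seasonal period of 2.

2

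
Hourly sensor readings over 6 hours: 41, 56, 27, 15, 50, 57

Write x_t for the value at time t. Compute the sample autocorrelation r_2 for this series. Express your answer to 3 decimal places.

Mean x̄ = (41 + 56 + 27 + 15 + 50 + 57)/6 = 41.0000
Deviations from mean: 0.0000, 15.0000, -14.0000, -26.0000, 9.0000, 16.0000
Numerator Σ_{t=1}^{4}(x_t−x̄)(x_{t+2}−x̄) = -932.0000
Denominator Σ(x_t−x̄)² = 1434.0000
r_2 = -932.0000 / 1434.0000 = -0.650

-0.650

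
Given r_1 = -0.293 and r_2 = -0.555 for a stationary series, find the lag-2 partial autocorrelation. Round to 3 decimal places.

-0.701

φ_{22} = (r_2 − r_1²) / (1 − r_1²)
r_1² = (-0.293)² = 0.085849
Numerator = -0.555 − 0.0858 = -0.6408; denominator = 1 − 0.0858 = 0.9142
φ_{22} = -0.6408 / 0.9142 = -0.701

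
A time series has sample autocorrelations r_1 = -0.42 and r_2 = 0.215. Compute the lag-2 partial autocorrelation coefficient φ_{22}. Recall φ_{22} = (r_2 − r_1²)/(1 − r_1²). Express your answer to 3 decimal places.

0.047

φ_{22} = (r_2 − r_1²) / (1 − r_1²)
r_1² = (-0.42)² = 0.1764
Numerator = 0.215 − 0.1764 = 0.0386; denominator = 1 − 0.1764 = 0.8236
φ_{22} = 0.0386 / 0.8236 = 0.047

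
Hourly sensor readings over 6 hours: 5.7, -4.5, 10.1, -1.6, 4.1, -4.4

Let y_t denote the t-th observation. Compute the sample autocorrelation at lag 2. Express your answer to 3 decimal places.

0.531

Mean ȳ = (5.7 − 4.5 + 10.1 − 1.6 + 4.1 − 4.4)/6 = 1.5667
Σ(y_t−ȳ)(y_{t+2}−ȳ) = (35.2711) + (19.2111) + (21.6178) + (18.8944) = 94.9944
Denominator Σ(y_t−ȳ)² = 178.7533
r_2 = 94.9944 / 178.7533 = 0.531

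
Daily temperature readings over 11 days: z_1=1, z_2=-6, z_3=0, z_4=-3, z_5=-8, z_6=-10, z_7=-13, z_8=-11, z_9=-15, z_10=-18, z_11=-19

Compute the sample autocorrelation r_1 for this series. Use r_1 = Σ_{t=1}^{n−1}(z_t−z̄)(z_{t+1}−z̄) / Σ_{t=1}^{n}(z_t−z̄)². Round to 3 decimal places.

0.610

Mean z̄ = (1 − 6 + 0 − 3 − 8 − 10 − 13 − 11 − 15 − 18 − 19)/11 = -9.2727
Numerator Σ_{t=1}^{10}(z_t−z̄)(z_{t+1}−z̄) = 283.1074
Denominator Σ(z_t−z̄)² = 464.1818
r_1 = 283.1074 / 464.1818 = 0.610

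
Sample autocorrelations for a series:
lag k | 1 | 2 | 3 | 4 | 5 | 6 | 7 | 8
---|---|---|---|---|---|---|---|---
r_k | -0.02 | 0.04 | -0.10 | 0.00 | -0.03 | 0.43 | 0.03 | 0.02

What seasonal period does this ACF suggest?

The largest autocorrelation is r_6 = 0.43; the remaining lags stay at or below 0.04.
The dominant spike at lag 6 indicates a seasonal period of 6.

6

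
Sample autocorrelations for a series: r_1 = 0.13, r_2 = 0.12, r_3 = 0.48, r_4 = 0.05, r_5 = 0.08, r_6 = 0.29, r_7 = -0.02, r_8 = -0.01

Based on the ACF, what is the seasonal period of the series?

The largest autocorrelation is r_3 = 0.48, with a weaker echo at lag 6 (0.29); the remaining lags stay at or below 0.13.
The dominant spike at lag 3 indicates a seasonal period of 3.

3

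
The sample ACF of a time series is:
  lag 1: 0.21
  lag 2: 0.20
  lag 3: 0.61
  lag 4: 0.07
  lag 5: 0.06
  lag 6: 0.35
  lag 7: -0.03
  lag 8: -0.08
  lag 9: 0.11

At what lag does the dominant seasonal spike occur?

The largest autocorrelation is r_3 = 0.61, with a weaker echo at lag 6 (0.35); the remaining lags stay at or below 0.21. The elevated value at lag 1 (0.21), dropping to 0.20 at lag 2, reflects decaying short-term dependence rather than seasonality.
The dominant spike at lag 3 indicates a seasonal period of 3.

3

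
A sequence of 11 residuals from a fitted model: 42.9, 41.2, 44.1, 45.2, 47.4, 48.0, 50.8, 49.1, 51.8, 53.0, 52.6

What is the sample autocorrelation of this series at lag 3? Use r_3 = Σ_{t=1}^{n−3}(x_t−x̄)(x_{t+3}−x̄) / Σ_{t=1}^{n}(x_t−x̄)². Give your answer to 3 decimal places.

0.175

Mean x̄ = (42.9 + 41.2 + 44.1 + 45.2 + 47.4 + 48.0 + 50.8 + 49.1 + 51.8 + 53.0 + 52.6)/11 = 47.8273
Numerator Σ_{t=1}^{8}(x_t−x̄)(x_{t+3}−x̄) = 28.9169
Denominator Σ(x_t−x̄)² = 164.9818
r_3 = 28.9169 / 164.9818 = 0.175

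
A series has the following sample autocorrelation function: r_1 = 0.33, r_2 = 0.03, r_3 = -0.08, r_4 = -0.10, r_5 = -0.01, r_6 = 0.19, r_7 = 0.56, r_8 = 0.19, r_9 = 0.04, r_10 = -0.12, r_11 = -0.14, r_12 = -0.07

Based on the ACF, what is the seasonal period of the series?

The largest autocorrelation is r_7 = 0.56; the remaining lags stay at or below 0.33. The elevated value at lag 1 (0.33), dropping to 0.03 at lag 2, reflects decaying short-term dependence rather than seasonality.
The dominant spike at lag 7 indicates a seasonal period of 7.

7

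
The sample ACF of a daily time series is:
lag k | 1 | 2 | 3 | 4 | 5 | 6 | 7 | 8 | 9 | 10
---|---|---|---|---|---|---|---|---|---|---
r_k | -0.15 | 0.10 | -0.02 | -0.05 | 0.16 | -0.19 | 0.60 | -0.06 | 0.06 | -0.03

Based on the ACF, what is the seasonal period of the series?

7

The largest autocorrelation is r_7 = 0.60; the remaining lags stay at or below 0.16.
The dominant spike at lag 7 indicates a seasonal period of 7.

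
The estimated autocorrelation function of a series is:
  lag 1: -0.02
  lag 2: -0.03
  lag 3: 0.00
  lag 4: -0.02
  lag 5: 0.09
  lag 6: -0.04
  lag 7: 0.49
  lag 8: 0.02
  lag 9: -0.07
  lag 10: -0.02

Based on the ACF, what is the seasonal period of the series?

The largest autocorrelation is r_7 = 0.49; the remaining lags stay at or below 0.09.
The dominant spike at lag 7 indicates a seasonal period of 7.

7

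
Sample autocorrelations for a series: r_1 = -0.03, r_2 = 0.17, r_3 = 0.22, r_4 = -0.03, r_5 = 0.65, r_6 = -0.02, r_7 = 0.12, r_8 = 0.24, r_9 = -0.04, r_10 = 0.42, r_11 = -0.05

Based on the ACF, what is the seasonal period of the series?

The largest autocorrelation is r_5 = 0.65, with a weaker echo at lag 10 (0.42); the remaining lags stay at or below 0.24.
The dominant spike at lag 5 indicates a seasonal period of 5.

5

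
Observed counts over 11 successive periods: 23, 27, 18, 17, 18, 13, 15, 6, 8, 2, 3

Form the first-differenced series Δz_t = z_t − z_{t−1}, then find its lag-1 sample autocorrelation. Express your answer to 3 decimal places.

First differences Δz: 4, -9, -1, 1, -5, 2, -9, 2, -6, 1
Mean of differences = -2.0000
Numerator Σ(Δz_t−Δz̄)(Δz_{t+1}−Δz̄) = -151.0000
Denominator Σ(Δz_t−Δz̄)² = 210.0000
r_1(Δz) = -151.0000 / 210.0000 = -0.719

-0.719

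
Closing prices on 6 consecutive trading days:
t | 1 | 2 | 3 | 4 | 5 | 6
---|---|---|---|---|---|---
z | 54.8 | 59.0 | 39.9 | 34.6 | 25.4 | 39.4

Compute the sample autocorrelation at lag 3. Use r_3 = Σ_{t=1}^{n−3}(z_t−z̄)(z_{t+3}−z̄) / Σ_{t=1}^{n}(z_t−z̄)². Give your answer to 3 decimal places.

-0.468

Mean z̄ = (54.8 + 59.0 + 39.9 + 34.6 + 25.4 + 39.4)/6 = 42.1833
Deviations from mean: 12.6167, 16.8167, -2.2833, -7.5833, -16.7833, -2.7833
Numerator Σ_{t=1}^{3}(z_t−z̄)(z_{t+3}−z̄) = -371.5608
Denominator Σ(z_t−z̄)² = 794.1283
r_3 = -371.5608 / 794.1283 = -0.468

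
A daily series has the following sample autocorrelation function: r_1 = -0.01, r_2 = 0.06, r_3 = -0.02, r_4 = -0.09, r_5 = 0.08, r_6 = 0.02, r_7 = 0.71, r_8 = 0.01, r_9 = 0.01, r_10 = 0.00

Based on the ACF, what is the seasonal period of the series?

The largest autocorrelation is r_7 = 0.71; the remaining lags stay at or below 0.08.
The dominant spike at lag 7 indicates a seasonal period of 7.

7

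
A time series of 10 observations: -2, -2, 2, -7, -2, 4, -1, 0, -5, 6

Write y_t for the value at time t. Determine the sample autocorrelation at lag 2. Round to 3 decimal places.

Mean ȳ = (-2 − 2 + 2 − 7 − 2 + 4 − 1 + 0 − 5 + 6)/10 = -0.7000
Numerator Σ_{t=1}^{8}(y_t−ȳ)(y_{t+2}−ȳ) = -18.7800
Denominator Σ(y_t−ȳ)² = 138.1000
r_2 = -18.7800 / 138.1000 = -0.136

-0.136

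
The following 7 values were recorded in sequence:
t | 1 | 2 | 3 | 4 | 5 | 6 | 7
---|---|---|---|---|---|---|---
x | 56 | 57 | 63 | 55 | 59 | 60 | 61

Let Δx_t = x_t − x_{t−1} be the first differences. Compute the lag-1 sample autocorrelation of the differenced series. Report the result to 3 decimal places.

-0.629

First differences Δx: 1, 6, -8, 4, 1, 1
Mean of differences = 0.8333
Numerator Σ(Δx_t−Δx̄)(Δx_{t+1}−Δx̄) = -72.1944
Denominator Σ(Δx_t−Δx̄)² = 114.8333
r_1(Δx) = -72.1944 / 114.8333 = -0.629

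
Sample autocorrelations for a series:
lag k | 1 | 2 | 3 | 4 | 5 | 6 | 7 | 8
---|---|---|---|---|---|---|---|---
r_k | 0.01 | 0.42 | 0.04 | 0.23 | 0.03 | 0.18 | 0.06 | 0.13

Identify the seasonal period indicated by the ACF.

The largest autocorrelation is r_2 = 0.42, with weaker echoes at lags 4 (0.23) and 6 (0.18); the remaining lags stay at or below 0.13.
The dominant spike at lag 2 indicates a seasonal period of 2.

2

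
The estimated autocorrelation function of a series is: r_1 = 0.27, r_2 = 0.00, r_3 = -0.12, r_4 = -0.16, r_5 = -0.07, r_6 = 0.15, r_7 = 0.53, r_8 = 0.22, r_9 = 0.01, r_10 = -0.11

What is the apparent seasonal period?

The largest autocorrelation is r_7 = 0.53; the remaining lags stay at or below 0.27. The elevated value at lag 1 (0.27), dropping to 0.00 at lag 2, reflects decaying short-term dependence rather than seasonality.
The dominant spike at lag 7 indicates a seasonal period of 7.

7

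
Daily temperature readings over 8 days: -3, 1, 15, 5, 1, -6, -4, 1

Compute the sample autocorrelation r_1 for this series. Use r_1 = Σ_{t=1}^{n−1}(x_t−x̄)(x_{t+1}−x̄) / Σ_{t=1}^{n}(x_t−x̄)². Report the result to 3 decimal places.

Mean x̄ = (-3 + 1 + 15 + 5 + 1 − 6 − 4 + 1)/8 = 1.2500
Deviations from mean: -4.2500, -0.2500, 13.7500, 3.7500, -0.2500, -7.2500, -5.2500, -0.2500
Numerator Σ_{t=1}^{7}(x_t−x̄)(x_{t+1}−x̄) = 89.4375
Denominator Σ(x_t−x̄)² = 301.5000
r_1 = 89.4375 / 301.5000 = 0.297

0.297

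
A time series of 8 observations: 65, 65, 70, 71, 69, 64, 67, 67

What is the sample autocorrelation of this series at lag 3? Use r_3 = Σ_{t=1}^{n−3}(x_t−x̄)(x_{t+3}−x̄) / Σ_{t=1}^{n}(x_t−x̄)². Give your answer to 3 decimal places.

Mean x̄ = (65 + 65 + 70 + 71 + 69 + 64 + 67 + 67)/8 = 67.2500
Deviations from mean: -2.2500, -2.2500, 2.7500, 3.7500, 1.7500, -3.2500, -0.2500, -0.2500
Σ(x_t−x̄)(x_{t+3}−x̄) = (-8.4375) + (-3.9375) + (-8.9375) + (-0.9375) + (-0.4375) = -22.6875
Denominator Σ(x_t−x̄)² = 45.5000
r_3 = -22.6875 / 45.5000 = -0.499

-0.499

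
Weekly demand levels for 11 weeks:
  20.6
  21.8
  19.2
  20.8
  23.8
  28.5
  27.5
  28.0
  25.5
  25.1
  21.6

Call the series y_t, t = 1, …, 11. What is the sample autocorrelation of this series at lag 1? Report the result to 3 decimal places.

Mean ȳ = (20.6 + 21.8 + 19.2 + 20.8 + 23.8 + 28.5 + 27.5 + 28.0 + 25.5 + 25.1 + 21.6)/11 = 23.8545
Numerator Σ_{t=1}^{10}(y_t−ȳ)(y_{t+1}−ȳ) = 68.4898
Denominator Σ(y_t−ȳ)² = 107.2073
r_1 = 68.4898 / 107.2073 = 0.639

0.639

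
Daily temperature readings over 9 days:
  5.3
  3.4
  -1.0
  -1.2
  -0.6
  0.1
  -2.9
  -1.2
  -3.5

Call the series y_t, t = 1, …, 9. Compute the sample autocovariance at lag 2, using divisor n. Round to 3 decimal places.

Mean ȳ = (5.3 + 3.4 − 1.0 − 1.2 − 0.6 + 0.1 − 2.9 − 1.2 − 3.5)/9 = -0.1778
Σ_{t=1}^{7}(y_t−ȳ)(y_{t+2}−ȳ) = 1.8112
γ_2 = 1.8112 / 9 = 0.201

0.201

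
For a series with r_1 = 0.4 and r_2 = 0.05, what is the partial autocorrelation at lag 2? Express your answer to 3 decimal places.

φ_{22} = (r_2 − r_1²) / (1 − r_1²)
r_1² = (0.4)² = 0.16
Numerator = 0.05 − 0.1600 = -0.1100; denominator = 1 − 0.1600 = 0.8400
φ_{22} = -0.1100 / 0.8400 = -0.131

-0.131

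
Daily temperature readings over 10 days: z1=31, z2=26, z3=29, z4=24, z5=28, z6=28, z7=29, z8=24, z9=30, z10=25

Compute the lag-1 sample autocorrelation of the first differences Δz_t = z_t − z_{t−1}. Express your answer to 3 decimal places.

First differences Δz: -5, 3, -5, 4, 0, 1, -5, 6, -5
Mean of differences = -0.6667
Numerator Σ(Δz_t−Δz̄)(Δz_{t+1}−Δz̄) = -112.7778
Denominator Σ(Δz_t−Δz̄)² = 158.0000
r_1(Δz) = -112.7778 / 158.0000 = -0.714

-0.714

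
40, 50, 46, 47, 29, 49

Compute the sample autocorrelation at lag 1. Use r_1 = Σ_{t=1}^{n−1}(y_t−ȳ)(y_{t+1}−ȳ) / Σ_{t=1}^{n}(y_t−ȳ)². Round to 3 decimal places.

Mean ȳ = (40 + 50 + 46 + 47 + 29 + 49)/6 = 43.5000
Deviations from mean: -3.5000, 6.5000, 2.5000, 3.5000, -14.5000, 5.5000
Numerator Σ_{t=1}^{5}(y_t−ȳ)(y_{t+1}−ȳ) = -128.2500
Denominator Σ(y_t−ȳ)² = 313.5000
r_1 = -128.2500 / 313.5000 = -0.409

-0.409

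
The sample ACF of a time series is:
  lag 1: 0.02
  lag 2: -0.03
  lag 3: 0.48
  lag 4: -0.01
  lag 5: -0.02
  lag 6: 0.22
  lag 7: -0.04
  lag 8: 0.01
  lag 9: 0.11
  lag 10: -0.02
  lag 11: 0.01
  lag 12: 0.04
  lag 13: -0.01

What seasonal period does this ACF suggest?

The largest autocorrelation is r_3 = 0.48, with a weaker echo at lag 6 (0.22); the remaining lags stay at or below 0.11.
The dominant spike at lag 3 indicates a seasonal period of 3.

3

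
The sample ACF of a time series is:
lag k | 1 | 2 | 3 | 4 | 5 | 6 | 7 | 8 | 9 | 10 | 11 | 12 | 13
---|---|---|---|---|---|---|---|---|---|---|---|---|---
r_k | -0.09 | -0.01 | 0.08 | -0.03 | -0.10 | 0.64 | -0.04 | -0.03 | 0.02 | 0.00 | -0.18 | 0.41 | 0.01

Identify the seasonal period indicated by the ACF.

The largest autocorrelation is r_6 = 0.64, with a weaker echo at lag 12 (0.41); the remaining lags stay at or below 0.08.
The dominant spike at lag 6 indicates a seasonal period of 6.

6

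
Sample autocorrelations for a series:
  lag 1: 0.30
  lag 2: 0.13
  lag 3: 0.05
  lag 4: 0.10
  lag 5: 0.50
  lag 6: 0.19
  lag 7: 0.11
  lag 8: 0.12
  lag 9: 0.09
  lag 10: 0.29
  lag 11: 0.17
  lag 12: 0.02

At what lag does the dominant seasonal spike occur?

5

The largest autocorrelation is r_5 = 0.50; the remaining lags stay at or below 0.30. The elevated value at lag 1 (0.30), dropping to 0.13 at lag 2, reflects decaying short-term dependence rather than seasonality.
The dominant spike at lag 5 indicates a seasonal period of 5.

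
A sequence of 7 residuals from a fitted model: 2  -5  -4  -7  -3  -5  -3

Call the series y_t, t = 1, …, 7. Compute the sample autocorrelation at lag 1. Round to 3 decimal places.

-0.198

Mean ȳ = (2 − 5 − 4 − 7 − 3 − 5 − 3)/7 = -3.5714
Σ(y_t−ȳ)(y_{t+1}−ȳ) = (-7.9592) + (0.6122) + (1.4694) + (-1.9592) + (-0.8163) + (-0.8163) = -9.4694
Denominator Σ(y_t−ȳ)² = 47.7143
r_1 = -9.4694 / 47.7143 = -0.198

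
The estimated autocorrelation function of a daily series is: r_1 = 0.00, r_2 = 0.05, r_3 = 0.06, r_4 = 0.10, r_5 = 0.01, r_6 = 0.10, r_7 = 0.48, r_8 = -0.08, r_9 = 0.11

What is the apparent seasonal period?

The largest autocorrelation is r_7 = 0.48; the remaining lags stay at or below 0.11.
The dominant spike at lag 7 indicates a seasonal period of 7.

7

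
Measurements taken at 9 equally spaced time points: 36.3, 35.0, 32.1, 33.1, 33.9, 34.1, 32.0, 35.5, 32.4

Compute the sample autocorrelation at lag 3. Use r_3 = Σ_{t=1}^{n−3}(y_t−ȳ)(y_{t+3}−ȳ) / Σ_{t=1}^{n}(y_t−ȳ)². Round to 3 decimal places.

Mean ȳ = (36.3 + 35.0 + 32.1 + 33.1 + 33.9 + 34.1 + 32.0 + 35.5 + 32.4)/9 = 33.8222
Numerator Σ_{t=1}^{6}(y_t−ȳ)(y_{t+3}−ȳ) = -1.1248
Denominator Σ(y_t−ȳ)² = 19.2556
r_3 = -1.1248 / 19.2556 = -0.058

-0.058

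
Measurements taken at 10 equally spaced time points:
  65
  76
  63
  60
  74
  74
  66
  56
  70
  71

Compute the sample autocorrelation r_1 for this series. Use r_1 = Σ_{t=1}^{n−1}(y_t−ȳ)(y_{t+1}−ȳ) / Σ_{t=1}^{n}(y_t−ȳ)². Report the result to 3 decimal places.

-0.114

Mean ȳ = (65 + 76 + 63 + 60 + 74 + 74 + 66 + 56 + 70 + 71)/10 = 67.5000
Numerator Σ_{t=1}^{9}(y_t−ȳ)(y_{t+1}−ȳ) = -44.7500
Denominator Σ(y_t−ȳ)² = 392.5000
r_1 = -44.7500 / 392.5000 = -0.114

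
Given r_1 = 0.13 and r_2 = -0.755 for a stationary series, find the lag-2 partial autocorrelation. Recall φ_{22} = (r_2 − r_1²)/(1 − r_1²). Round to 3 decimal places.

φ_{22} = (r_2 − r_1²) / (1 − r_1²)
r_1² = (0.13)² = 0.0169
Numerator = -0.755 − 0.0169 = -0.7719; denominator = 1 − 0.0169 = 0.9831
φ_{22} = -0.7719 / 0.9831 = -0.785

-0.785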